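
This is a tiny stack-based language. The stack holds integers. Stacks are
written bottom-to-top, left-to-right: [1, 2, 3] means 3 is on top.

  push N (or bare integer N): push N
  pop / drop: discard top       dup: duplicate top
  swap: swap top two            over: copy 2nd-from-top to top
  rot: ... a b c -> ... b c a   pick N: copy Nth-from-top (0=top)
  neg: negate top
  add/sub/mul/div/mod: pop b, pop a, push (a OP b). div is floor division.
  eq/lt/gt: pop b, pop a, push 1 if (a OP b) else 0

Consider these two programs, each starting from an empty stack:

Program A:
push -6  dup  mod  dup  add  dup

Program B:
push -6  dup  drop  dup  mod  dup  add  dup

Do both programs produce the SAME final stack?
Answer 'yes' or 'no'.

Program A trace:
  After 'push -6': [-6]
  After 'dup': [-6, -6]
  After 'mod': [0]
  After 'dup': [0, 0]
  After 'add': [0]
  After 'dup': [0, 0]
Program A final stack: [0, 0]

Program B trace:
  After 'push -6': [-6]
  After 'dup': [-6, -6]
  After 'drop': [-6]
  After 'dup': [-6, -6]
  After 'mod': [0]
  After 'dup': [0, 0]
  After 'add': [0]
  After 'dup': [0, 0]
Program B final stack: [0, 0]
Same: yes

Answer: yes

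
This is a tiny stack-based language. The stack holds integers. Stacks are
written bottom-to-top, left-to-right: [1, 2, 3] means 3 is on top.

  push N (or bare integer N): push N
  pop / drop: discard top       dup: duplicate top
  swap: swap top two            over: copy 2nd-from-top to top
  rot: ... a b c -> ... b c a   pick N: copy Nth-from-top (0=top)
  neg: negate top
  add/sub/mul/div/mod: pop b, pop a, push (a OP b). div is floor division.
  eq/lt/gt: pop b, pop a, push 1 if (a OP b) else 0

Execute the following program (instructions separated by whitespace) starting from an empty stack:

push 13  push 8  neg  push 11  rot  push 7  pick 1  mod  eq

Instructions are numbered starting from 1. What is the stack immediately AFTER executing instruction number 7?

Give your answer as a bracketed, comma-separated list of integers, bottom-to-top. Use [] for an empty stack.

Step 1 ('push 13'): [13]
Step 2 ('push 8'): [13, 8]
Step 3 ('neg'): [13, -8]
Step 4 ('push 11'): [13, -8, 11]
Step 5 ('rot'): [-8, 11, 13]
Step 6 ('push 7'): [-8, 11, 13, 7]
Step 7 ('pick 1'): [-8, 11, 13, 7, 13]

Answer: [-8, 11, 13, 7, 13]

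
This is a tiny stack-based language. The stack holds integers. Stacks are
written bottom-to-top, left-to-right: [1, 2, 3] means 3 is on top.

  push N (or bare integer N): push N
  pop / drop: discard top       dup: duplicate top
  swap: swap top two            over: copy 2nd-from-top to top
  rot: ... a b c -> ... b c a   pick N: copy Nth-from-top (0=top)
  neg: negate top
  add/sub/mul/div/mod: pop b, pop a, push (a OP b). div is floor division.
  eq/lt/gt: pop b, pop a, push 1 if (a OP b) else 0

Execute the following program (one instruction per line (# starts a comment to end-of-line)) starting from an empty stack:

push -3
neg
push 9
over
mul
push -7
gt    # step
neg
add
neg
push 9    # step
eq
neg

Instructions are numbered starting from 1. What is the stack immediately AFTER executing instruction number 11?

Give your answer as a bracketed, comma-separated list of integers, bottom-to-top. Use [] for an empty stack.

Answer: [-2, 9]

Derivation:
Step 1 ('push -3'): [-3]
Step 2 ('neg'): [3]
Step 3 ('push 9'): [3, 9]
Step 4 ('over'): [3, 9, 3]
Step 5 ('mul'): [3, 27]
Step 6 ('push -7'): [3, 27, -7]
Step 7 ('gt'): [3, 1]
Step 8 ('neg'): [3, -1]
Step 9 ('add'): [2]
Step 10 ('neg'): [-2]
Step 11 ('push 9'): [-2, 9]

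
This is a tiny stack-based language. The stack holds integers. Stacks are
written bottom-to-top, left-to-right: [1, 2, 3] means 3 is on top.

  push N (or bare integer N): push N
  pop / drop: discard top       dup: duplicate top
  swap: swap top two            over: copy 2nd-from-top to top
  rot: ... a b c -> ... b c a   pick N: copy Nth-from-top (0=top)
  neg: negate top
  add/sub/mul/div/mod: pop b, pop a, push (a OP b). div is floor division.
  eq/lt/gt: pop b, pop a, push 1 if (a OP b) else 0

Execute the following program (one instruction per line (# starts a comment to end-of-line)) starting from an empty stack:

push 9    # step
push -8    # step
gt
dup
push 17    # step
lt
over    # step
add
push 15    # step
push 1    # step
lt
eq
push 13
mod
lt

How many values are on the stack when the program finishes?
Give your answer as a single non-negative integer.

Answer: 1

Derivation:
After 'push 9': stack = [9] (depth 1)
After 'push -8': stack = [9, -8] (depth 2)
After 'gt': stack = [1] (depth 1)
After 'dup': stack = [1, 1] (depth 2)
After 'push 17': stack = [1, 1, 17] (depth 3)
After 'lt': stack = [1, 1] (depth 2)
After 'over': stack = [1, 1, 1] (depth 3)
After 'add': stack = [1, 2] (depth 2)
After 'push 15': stack = [1, 2, 15] (depth 3)
After 'push 1': stack = [1, 2, 15, 1] (depth 4)
After 'lt': stack = [1, 2, 0] (depth 3)
After 'eq': stack = [1, 0] (depth 2)
After 'push 13': stack = [1, 0, 13] (depth 3)
After 'mod': stack = [1, 0] (depth 2)
After 'lt': stack = [0] (depth 1)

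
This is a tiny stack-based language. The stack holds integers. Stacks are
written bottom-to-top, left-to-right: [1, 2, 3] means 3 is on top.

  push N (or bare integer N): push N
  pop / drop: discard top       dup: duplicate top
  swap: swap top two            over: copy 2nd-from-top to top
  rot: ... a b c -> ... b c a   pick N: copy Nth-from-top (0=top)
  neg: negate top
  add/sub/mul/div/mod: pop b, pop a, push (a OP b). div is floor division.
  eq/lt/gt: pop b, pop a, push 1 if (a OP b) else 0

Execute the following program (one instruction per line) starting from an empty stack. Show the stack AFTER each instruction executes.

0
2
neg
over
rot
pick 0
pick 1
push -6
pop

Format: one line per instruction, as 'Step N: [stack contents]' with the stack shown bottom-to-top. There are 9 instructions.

Step 1: [0]
Step 2: [0, 2]
Step 3: [0, -2]
Step 4: [0, -2, 0]
Step 5: [-2, 0, 0]
Step 6: [-2, 0, 0, 0]
Step 7: [-2, 0, 0, 0, 0]
Step 8: [-2, 0, 0, 0, 0, -6]
Step 9: [-2, 0, 0, 0, 0]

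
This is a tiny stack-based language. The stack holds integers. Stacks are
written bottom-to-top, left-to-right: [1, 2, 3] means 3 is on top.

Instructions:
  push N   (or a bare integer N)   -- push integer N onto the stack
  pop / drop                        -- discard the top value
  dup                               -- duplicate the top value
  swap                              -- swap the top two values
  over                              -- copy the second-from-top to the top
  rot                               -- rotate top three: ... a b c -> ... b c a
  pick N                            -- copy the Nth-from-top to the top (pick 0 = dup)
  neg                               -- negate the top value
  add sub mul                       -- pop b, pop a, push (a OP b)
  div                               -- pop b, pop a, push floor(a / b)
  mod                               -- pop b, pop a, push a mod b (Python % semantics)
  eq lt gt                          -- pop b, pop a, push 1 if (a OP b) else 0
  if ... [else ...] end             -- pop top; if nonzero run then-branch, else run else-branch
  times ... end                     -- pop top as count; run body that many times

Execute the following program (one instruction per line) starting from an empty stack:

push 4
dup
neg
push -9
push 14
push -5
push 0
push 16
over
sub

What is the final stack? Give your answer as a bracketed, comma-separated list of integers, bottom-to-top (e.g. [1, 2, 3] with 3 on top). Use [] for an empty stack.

After 'push 4': [4]
After 'dup': [4, 4]
After 'neg': [4, -4]
After 'push -9': [4, -4, -9]
After 'push 14': [4, -4, -9, 14]
After 'push -5': [4, -4, -9, 14, -5]
After 'push 0': [4, -4, -9, 14, -5, 0]
After 'push 16': [4, -4, -9, 14, -5, 0, 16]
After 'over': [4, -4, -9, 14, -5, 0, 16, 0]
After 'sub': [4, -4, -9, 14, -5, 0, 16]

Answer: [4, -4, -9, 14, -5, 0, 16]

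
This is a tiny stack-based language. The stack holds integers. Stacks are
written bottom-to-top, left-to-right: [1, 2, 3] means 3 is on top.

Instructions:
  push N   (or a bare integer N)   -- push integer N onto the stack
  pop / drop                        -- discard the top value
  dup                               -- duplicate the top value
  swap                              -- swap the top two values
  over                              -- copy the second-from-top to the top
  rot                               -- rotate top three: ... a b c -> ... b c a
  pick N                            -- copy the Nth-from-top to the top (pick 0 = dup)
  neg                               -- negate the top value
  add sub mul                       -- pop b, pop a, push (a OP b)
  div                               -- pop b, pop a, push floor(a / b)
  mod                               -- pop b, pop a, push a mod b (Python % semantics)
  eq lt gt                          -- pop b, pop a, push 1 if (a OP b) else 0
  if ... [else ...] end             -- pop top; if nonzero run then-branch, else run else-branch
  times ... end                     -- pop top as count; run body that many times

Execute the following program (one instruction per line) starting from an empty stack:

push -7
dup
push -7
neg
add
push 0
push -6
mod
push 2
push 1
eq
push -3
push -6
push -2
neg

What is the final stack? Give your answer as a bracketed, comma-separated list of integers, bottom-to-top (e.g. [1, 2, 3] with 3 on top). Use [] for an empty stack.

Answer: [-7, 0, 0, 0, -3, -6, 2]

Derivation:
After 'push -7': [-7]
After 'dup': [-7, -7]
After 'push -7': [-7, -7, -7]
After 'neg': [-7, -7, 7]
After 'add': [-7, 0]
After 'push 0': [-7, 0, 0]
After 'push -6': [-7, 0, 0, -6]
After 'mod': [-7, 0, 0]
After 'push 2': [-7, 0, 0, 2]
After 'push 1': [-7, 0, 0, 2, 1]
After 'eq': [-7, 0, 0, 0]
After 'push -3': [-7, 0, 0, 0, -3]
After 'push -6': [-7, 0, 0, 0, -3, -6]
After 'push -2': [-7, 0, 0, 0, -3, -6, -2]
After 'neg': [-7, 0, 0, 0, -3, -6, 2]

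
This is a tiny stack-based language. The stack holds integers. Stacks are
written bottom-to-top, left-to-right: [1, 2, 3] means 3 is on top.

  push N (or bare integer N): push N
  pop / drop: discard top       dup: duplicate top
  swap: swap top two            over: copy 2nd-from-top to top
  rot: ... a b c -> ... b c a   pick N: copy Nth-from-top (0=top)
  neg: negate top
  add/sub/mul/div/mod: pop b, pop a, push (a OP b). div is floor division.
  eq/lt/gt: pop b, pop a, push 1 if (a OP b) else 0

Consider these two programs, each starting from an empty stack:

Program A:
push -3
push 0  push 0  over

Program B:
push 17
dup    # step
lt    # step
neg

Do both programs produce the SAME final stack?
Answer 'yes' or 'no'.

Program A trace:
  After 'push -3': [-3]
  After 'push 0': [-3, 0]
  After 'push 0': [-3, 0, 0]
  After 'over': [-3, 0, 0, 0]
Program A final stack: [-3, 0, 0, 0]

Program B trace:
  After 'push 17': [17]
  After 'dup': [17, 17]
  After 'lt': [0]
  After 'neg': [0]
Program B final stack: [0]
Same: no

Answer: no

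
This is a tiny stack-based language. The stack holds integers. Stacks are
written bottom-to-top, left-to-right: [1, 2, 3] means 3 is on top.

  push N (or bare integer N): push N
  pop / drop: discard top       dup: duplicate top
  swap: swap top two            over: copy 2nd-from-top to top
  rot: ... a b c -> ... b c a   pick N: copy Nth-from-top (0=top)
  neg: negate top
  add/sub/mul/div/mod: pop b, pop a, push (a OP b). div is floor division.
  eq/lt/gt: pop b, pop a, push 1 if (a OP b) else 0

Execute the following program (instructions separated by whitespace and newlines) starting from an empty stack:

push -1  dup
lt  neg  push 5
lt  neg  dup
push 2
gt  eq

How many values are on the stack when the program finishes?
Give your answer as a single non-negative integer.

After 'push -1': stack = [-1] (depth 1)
After 'dup': stack = [-1, -1] (depth 2)
After 'lt': stack = [0] (depth 1)
After 'neg': stack = [0] (depth 1)
After 'push 5': stack = [0, 5] (depth 2)
After 'lt': stack = [1] (depth 1)
After 'neg': stack = [-1] (depth 1)
After 'dup': stack = [-1, -1] (depth 2)
After 'push 2': stack = [-1, -1, 2] (depth 3)
After 'gt': stack = [-1, 0] (depth 2)
After 'eq': stack = [0] (depth 1)

Answer: 1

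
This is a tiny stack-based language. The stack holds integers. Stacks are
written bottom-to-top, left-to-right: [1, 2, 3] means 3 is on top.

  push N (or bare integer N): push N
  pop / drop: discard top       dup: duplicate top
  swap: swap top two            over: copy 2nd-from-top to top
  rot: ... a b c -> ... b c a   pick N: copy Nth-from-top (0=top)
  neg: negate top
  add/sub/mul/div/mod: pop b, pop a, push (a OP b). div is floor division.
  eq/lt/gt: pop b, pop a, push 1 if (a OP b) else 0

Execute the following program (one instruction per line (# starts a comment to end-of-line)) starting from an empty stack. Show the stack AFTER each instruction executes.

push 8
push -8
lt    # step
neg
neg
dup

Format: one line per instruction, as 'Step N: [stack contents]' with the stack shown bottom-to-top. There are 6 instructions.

Step 1: [8]
Step 2: [8, -8]
Step 3: [0]
Step 4: [0]
Step 5: [0]
Step 6: [0, 0]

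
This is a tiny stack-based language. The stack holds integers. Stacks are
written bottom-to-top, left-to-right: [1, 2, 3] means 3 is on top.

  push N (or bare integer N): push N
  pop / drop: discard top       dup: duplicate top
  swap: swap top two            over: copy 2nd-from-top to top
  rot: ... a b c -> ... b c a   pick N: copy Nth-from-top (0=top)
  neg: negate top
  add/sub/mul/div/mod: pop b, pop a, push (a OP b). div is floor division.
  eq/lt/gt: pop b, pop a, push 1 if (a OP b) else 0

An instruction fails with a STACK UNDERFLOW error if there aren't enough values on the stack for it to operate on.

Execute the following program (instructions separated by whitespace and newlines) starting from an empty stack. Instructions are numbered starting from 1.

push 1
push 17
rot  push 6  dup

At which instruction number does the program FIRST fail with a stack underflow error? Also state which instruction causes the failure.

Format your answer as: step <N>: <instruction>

Answer: step 3: rot

Derivation:
Step 1 ('push 1'): stack = [1], depth = 1
Step 2 ('push 17'): stack = [1, 17], depth = 2
Step 3 ('rot'): needs 3 value(s) but depth is 2 — STACK UNDERFLOW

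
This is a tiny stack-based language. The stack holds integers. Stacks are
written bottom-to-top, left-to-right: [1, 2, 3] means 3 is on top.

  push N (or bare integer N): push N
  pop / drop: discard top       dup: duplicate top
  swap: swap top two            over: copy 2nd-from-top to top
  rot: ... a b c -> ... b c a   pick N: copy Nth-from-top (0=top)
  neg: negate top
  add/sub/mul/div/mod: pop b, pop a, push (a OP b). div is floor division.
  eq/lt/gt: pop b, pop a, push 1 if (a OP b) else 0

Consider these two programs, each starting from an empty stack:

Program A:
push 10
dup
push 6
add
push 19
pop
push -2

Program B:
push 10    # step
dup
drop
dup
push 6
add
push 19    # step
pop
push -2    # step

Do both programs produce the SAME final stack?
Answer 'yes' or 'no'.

Program A trace:
  After 'push 10': [10]
  After 'dup': [10, 10]
  After 'push 6': [10, 10, 6]
  After 'add': [10, 16]
  After 'push 19': [10, 16, 19]
  After 'pop': [10, 16]
  After 'push -2': [10, 16, -2]
Program A final stack: [10, 16, -2]

Program B trace:
  After 'push 10': [10]
  After 'dup': [10, 10]
  After 'drop': [10]
  After 'dup': [10, 10]
  After 'push 6': [10, 10, 6]
  After 'add': [10, 16]
  After 'push 19': [10, 16, 19]
  After 'pop': [10, 16]
  After 'push -2': [10, 16, -2]
Program B final stack: [10, 16, -2]
Same: yes

Answer: yes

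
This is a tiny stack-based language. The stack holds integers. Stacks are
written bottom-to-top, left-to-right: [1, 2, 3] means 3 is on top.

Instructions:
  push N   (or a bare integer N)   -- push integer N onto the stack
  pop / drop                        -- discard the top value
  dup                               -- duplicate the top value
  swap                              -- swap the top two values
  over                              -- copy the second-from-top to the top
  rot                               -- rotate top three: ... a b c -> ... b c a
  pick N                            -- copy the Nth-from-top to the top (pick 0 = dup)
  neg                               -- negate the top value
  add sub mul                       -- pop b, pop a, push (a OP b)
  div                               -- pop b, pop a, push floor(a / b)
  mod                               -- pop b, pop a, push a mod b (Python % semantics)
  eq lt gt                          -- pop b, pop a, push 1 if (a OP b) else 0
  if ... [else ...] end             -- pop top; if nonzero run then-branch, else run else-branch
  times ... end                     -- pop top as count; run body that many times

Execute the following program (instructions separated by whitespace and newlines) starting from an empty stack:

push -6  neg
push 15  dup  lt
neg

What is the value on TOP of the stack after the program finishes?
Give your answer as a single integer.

Answer: 0

Derivation:
After 'push -6': [-6]
After 'neg': [6]
After 'push 15': [6, 15]
After 'dup': [6, 15, 15]
After 'lt': [6, 0]
After 'neg': [6, 0]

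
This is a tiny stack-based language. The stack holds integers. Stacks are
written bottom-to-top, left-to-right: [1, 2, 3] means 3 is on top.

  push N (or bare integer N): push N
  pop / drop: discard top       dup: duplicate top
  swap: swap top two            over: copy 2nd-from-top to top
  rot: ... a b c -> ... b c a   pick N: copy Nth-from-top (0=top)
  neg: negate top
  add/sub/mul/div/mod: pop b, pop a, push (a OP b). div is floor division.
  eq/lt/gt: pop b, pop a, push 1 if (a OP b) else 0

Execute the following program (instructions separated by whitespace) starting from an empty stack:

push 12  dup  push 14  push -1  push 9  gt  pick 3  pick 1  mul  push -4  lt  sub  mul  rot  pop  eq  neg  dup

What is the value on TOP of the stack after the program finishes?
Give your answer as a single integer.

After 'push 12': [12]
After 'dup': [12, 12]
After 'push 14': [12, 12, 14]
After 'push -1': [12, 12, 14, -1]
After 'push 9': [12, 12, 14, -1, 9]
After 'gt': [12, 12, 14, 0]
After 'pick 3': [12, 12, 14, 0, 12]
After 'pick 1': [12, 12, 14, 0, 12, 0]
After 'mul': [12, 12, 14, 0, 0]
After 'push -4': [12, 12, 14, 0, 0, -4]
After 'lt': [12, 12, 14, 0, 0]
After 'sub': [12, 12, 14, 0]
After 'mul': [12, 12, 0]
After 'rot': [12, 0, 12]
After 'pop': [12, 0]
After 'eq': [0]
After 'neg': [0]
After 'dup': [0, 0]

Answer: 0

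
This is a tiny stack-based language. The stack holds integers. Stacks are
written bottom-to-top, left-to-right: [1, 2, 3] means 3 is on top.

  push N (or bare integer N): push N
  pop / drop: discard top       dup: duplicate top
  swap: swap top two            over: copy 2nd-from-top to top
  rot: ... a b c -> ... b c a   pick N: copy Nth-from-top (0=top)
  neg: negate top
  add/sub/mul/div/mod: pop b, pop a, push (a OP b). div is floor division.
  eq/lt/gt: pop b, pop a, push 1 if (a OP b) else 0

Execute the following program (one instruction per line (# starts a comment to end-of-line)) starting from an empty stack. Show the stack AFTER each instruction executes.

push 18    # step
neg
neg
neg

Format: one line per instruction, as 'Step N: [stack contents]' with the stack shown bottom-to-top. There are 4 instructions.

Step 1: [18]
Step 2: [-18]
Step 3: [18]
Step 4: [-18]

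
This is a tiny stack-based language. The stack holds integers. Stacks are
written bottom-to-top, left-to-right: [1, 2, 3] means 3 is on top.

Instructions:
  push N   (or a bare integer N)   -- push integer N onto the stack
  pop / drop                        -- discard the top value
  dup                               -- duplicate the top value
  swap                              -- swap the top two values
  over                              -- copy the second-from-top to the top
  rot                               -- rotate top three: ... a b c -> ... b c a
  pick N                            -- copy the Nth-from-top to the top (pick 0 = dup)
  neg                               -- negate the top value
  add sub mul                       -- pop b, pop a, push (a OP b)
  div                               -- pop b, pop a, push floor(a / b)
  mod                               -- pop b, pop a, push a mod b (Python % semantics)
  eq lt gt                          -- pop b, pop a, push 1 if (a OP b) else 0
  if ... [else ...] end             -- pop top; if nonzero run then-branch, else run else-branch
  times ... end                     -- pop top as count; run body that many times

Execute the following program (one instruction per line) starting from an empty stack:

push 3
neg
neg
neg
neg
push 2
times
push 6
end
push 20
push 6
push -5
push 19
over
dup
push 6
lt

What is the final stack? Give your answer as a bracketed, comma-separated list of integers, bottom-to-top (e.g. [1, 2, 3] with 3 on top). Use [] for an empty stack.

Answer: [3, 6, 6, 20, 6, -5, 19, -5, 1]

Derivation:
After 'push 3': [3]
After 'neg': [-3]
After 'neg': [3]
After 'neg': [-3]
After 'neg': [3]
After 'push 2': [3, 2]
After 'times': [3]
After 'push 6': [3, 6]
After 'push 6': [3, 6, 6]
After 'push 20': [3, 6, 6, 20]
After 'push 6': [3, 6, 6, 20, 6]
After 'push -5': [3, 6, 6, 20, 6, -5]
After 'push 19': [3, 6, 6, 20, 6, -5, 19]
After 'over': [3, 6, 6, 20, 6, -5, 19, -5]
After 'dup': [3, 6, 6, 20, 6, -5, 19, -5, -5]
After 'push 6': [3, 6, 6, 20, 6, -5, 19, -5, -5, 6]
After 'lt': [3, 6, 6, 20, 6, -5, 19, -5, 1]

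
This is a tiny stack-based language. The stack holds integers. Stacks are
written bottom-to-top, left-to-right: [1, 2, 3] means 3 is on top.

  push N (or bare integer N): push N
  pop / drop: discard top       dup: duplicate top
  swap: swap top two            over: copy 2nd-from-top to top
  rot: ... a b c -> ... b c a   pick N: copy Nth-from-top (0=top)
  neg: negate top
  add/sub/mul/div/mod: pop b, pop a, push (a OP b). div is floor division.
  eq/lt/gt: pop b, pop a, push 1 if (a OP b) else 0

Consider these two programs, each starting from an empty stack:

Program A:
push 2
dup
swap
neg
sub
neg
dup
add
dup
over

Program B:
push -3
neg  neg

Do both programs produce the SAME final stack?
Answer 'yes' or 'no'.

Program A trace:
  After 'push 2': [2]
  After 'dup': [2, 2]
  After 'swap': [2, 2]
  After 'neg': [2, -2]
  After 'sub': [4]
  After 'neg': [-4]
  After 'dup': [-4, -4]
  After 'add': [-8]
  After 'dup': [-8, -8]
  After 'over': [-8, -8, -8]
Program A final stack: [-8, -8, -8]

Program B trace:
  After 'push -3': [-3]
  After 'neg': [3]
  After 'neg': [-3]
Program B final stack: [-3]
Same: no

Answer: no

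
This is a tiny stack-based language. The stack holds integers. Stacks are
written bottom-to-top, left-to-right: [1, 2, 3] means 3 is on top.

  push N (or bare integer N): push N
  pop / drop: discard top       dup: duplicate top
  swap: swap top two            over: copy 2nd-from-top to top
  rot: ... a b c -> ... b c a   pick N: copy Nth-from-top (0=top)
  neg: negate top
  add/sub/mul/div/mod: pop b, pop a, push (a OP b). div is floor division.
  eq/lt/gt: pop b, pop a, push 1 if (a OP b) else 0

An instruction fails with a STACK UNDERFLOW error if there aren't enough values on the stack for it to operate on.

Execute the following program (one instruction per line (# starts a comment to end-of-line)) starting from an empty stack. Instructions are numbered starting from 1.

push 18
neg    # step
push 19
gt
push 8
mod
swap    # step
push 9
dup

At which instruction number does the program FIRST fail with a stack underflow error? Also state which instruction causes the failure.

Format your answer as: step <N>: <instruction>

Answer: step 7: swap

Derivation:
Step 1 ('push 18'): stack = [18], depth = 1
Step 2 ('neg'): stack = [-18], depth = 1
Step 3 ('push 19'): stack = [-18, 19], depth = 2
Step 4 ('gt'): stack = [0], depth = 1
Step 5 ('push 8'): stack = [0, 8], depth = 2
Step 6 ('mod'): stack = [0], depth = 1
Step 7 ('swap'): needs 2 value(s) but depth is 1 — STACK UNDERFLOW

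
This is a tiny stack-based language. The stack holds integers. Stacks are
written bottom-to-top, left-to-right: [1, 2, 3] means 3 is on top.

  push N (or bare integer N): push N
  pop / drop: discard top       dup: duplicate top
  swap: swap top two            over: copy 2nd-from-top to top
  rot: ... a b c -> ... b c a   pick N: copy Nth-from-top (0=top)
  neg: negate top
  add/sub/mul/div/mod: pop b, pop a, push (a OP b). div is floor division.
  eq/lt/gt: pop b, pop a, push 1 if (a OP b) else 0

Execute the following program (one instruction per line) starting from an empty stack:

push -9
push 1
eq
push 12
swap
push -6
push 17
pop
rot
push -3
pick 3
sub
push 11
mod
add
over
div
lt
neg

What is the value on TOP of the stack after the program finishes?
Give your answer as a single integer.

Answer: -1

Derivation:
After 'push -9': [-9]
After 'push 1': [-9, 1]
After 'eq': [0]
After 'push 12': [0, 12]
After 'swap': [12, 0]
After 'push -6': [12, 0, -6]
After 'push 17': [12, 0, -6, 17]
After 'pop': [12, 0, -6]
After 'rot': [0, -6, 12]
After 'push -3': [0, -6, 12, -3]
After 'pick 3': [0, -6, 12, -3, 0]
After 'sub': [0, -6, 12, -3]
After 'push 11': [0, -6, 12, -3, 11]
After 'mod': [0, -6, 12, 8]
After 'add': [0, -6, 20]
After 'over': [0, -6, 20, -6]
After 'div': [0, -6, -4]
After 'lt': [0, 1]
After 'neg': [0, -1]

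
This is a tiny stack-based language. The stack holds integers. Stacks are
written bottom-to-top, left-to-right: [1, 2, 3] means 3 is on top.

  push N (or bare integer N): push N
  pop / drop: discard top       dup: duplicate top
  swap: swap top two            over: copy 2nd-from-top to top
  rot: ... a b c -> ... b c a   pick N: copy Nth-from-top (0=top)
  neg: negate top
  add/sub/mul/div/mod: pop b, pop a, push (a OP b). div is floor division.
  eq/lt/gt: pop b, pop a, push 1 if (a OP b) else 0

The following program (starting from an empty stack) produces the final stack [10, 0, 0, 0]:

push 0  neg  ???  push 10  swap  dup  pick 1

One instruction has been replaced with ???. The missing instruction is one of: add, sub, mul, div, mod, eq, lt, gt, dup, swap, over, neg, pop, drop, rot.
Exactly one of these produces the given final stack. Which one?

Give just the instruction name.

Answer: neg

Derivation:
Stack before ???: [0]
Stack after ???:  [0]
The instruction that transforms [0] -> [0] is: neg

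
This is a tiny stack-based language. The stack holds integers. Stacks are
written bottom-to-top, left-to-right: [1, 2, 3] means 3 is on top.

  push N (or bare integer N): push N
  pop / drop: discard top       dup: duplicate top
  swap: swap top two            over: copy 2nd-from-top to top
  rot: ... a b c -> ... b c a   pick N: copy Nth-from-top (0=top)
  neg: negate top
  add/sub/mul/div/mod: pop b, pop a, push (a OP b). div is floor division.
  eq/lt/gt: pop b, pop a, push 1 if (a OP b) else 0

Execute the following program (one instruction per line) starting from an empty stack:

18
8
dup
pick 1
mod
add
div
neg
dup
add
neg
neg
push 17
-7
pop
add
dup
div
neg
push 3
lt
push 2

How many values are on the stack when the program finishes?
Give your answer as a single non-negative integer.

After 'push 18': stack = [18] (depth 1)
After 'push 8': stack = [18, 8] (depth 2)
After 'dup': stack = [18, 8, 8] (depth 3)
After 'pick 1': stack = [18, 8, 8, 8] (depth 4)
After 'mod': stack = [18, 8, 0] (depth 3)
After 'add': stack = [18, 8] (depth 2)
After 'div': stack = [2] (depth 1)
After 'neg': stack = [-2] (depth 1)
After 'dup': stack = [-2, -2] (depth 2)
After 'add': stack = [-4] (depth 1)
  ...
After 'push 17': stack = [-4, 17] (depth 2)
After 'push -7': stack = [-4, 17, -7] (depth 3)
After 'pop': stack = [-4, 17] (depth 2)
After 'add': stack = [13] (depth 1)
After 'dup': stack = [13, 13] (depth 2)
After 'div': stack = [1] (depth 1)
After 'neg': stack = [-1] (depth 1)
After 'push 3': stack = [-1, 3] (depth 2)
After 'lt': stack = [1] (depth 1)
After 'push 2': stack = [1, 2] (depth 2)

Answer: 2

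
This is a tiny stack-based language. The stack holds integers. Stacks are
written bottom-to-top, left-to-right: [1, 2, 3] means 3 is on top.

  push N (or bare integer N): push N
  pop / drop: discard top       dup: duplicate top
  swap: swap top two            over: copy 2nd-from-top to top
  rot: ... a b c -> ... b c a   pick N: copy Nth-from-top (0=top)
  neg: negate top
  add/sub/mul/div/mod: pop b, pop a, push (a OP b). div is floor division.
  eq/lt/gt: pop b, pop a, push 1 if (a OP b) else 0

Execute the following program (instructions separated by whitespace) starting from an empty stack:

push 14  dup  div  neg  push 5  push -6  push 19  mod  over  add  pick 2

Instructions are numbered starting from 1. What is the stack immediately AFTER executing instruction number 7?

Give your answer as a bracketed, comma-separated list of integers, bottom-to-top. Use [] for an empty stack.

Answer: [-1, 5, -6, 19]

Derivation:
Step 1 ('push 14'): [14]
Step 2 ('dup'): [14, 14]
Step 3 ('div'): [1]
Step 4 ('neg'): [-1]
Step 5 ('push 5'): [-1, 5]
Step 6 ('push -6'): [-1, 5, -6]
Step 7 ('push 19'): [-1, 5, -6, 19]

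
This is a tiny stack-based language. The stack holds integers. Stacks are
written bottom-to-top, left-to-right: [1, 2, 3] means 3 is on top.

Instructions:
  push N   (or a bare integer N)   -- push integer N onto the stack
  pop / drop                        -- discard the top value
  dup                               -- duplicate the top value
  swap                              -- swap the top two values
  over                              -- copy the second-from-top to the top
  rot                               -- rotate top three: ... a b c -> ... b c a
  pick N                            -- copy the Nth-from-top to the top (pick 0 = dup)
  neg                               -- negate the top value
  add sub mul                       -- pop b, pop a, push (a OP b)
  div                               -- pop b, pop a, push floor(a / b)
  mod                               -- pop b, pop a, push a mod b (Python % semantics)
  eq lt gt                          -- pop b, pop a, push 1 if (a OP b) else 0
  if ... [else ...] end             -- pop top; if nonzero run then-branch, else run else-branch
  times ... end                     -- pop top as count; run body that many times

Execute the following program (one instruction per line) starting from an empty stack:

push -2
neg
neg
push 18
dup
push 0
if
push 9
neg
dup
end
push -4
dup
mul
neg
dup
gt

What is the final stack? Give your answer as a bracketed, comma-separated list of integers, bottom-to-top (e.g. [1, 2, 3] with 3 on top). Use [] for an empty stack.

Answer: [-2, 18, 18, 0]

Derivation:
After 'push -2': [-2]
After 'neg': [2]
After 'neg': [-2]
After 'push 18': [-2, 18]
After 'dup': [-2, 18, 18]
After 'push 0': [-2, 18, 18, 0]
After 'if': [-2, 18, 18]
After 'push -4': [-2, 18, 18, -4]
After 'dup': [-2, 18, 18, -4, -4]
After 'mul': [-2, 18, 18, 16]
After 'neg': [-2, 18, 18, -16]
After 'dup': [-2, 18, 18, -16, -16]
After 'gt': [-2, 18, 18, 0]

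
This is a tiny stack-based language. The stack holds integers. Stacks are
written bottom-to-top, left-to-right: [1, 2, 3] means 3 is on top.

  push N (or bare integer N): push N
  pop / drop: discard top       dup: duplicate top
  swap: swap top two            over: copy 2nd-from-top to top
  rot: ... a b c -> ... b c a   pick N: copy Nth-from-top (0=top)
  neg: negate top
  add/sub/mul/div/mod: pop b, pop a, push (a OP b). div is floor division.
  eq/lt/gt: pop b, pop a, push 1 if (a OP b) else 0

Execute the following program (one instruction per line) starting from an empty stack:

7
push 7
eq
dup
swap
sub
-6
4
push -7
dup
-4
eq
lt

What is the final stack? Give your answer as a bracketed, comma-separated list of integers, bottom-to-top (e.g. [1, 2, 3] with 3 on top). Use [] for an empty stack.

Answer: [0, -6, 4, 1]

Derivation:
After 'push 7': [7]
After 'push 7': [7, 7]
After 'eq': [1]
After 'dup': [1, 1]
After 'swap': [1, 1]
After 'sub': [0]
After 'push -6': [0, -6]
After 'push 4': [0, -6, 4]
After 'push -7': [0, -6, 4, -7]
After 'dup': [0, -6, 4, -7, -7]
After 'push -4': [0, -6, 4, -7, -7, -4]
After 'eq': [0, -6, 4, -7, 0]
After 'lt': [0, -6, 4, 1]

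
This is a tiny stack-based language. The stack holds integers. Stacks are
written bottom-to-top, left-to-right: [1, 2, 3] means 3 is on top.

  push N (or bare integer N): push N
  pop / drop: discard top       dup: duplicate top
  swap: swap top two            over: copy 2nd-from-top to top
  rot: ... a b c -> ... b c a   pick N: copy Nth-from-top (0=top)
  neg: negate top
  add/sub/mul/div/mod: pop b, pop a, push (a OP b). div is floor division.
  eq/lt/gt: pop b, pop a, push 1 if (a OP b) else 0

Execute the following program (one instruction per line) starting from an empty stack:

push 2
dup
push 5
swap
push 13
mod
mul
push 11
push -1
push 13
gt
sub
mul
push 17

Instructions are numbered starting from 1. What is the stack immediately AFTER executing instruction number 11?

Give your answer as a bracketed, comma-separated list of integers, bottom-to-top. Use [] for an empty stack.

Answer: [2, 10, 11, 0]

Derivation:
Step 1 ('push 2'): [2]
Step 2 ('dup'): [2, 2]
Step 3 ('push 5'): [2, 2, 5]
Step 4 ('swap'): [2, 5, 2]
Step 5 ('push 13'): [2, 5, 2, 13]
Step 6 ('mod'): [2, 5, 2]
Step 7 ('mul'): [2, 10]
Step 8 ('push 11'): [2, 10, 11]
Step 9 ('push -1'): [2, 10, 11, -1]
Step 10 ('push 13'): [2, 10, 11, -1, 13]
Step 11 ('gt'): [2, 10, 11, 0]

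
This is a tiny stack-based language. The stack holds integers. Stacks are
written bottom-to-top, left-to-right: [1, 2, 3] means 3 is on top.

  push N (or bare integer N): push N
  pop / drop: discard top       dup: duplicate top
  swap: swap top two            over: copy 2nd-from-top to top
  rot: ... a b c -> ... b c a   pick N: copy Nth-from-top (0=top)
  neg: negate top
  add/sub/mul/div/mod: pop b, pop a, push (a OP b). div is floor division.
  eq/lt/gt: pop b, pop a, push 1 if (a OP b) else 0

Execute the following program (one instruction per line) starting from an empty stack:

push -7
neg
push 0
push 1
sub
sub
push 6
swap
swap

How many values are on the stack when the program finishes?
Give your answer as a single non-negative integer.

After 'push -7': stack = [-7] (depth 1)
After 'neg': stack = [7] (depth 1)
After 'push 0': stack = [7, 0] (depth 2)
After 'push 1': stack = [7, 0, 1] (depth 3)
After 'sub': stack = [7, -1] (depth 2)
After 'sub': stack = [8] (depth 1)
After 'push 6': stack = [8, 6] (depth 2)
After 'swap': stack = [6, 8] (depth 2)
After 'swap': stack = [8, 6] (depth 2)

Answer: 2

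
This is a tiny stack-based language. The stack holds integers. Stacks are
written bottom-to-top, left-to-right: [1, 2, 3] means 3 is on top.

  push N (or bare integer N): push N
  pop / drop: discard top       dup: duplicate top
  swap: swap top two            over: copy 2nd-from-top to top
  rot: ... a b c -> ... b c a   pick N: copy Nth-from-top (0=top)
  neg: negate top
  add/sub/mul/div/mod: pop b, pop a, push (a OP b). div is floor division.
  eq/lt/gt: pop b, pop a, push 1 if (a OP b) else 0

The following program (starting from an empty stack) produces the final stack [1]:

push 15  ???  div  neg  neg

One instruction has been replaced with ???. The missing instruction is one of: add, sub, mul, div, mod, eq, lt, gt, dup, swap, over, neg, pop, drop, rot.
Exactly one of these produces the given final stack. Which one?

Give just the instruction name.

Stack before ???: [15]
Stack after ???:  [15, 15]
The instruction that transforms [15] -> [15, 15] is: dup

Answer: dup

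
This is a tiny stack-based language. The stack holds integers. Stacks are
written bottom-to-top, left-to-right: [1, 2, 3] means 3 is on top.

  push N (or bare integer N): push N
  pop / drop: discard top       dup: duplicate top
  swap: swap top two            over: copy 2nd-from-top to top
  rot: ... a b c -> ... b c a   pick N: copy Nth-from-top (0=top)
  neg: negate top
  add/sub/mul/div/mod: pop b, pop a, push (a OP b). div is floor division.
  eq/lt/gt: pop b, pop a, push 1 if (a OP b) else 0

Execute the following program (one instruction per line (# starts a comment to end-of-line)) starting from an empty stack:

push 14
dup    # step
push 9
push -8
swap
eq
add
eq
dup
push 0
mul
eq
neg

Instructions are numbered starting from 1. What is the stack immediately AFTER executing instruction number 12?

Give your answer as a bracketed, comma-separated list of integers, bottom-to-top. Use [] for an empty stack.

Step 1 ('push 14'): [14]
Step 2 ('dup'): [14, 14]
Step 3 ('push 9'): [14, 14, 9]
Step 4 ('push -8'): [14, 14, 9, -8]
Step 5 ('swap'): [14, 14, -8, 9]
Step 6 ('eq'): [14, 14, 0]
Step 7 ('add'): [14, 14]
Step 8 ('eq'): [1]
Step 9 ('dup'): [1, 1]
Step 10 ('push 0'): [1, 1, 0]
Step 11 ('mul'): [1, 0]
Step 12 ('eq'): [0]

Answer: [0]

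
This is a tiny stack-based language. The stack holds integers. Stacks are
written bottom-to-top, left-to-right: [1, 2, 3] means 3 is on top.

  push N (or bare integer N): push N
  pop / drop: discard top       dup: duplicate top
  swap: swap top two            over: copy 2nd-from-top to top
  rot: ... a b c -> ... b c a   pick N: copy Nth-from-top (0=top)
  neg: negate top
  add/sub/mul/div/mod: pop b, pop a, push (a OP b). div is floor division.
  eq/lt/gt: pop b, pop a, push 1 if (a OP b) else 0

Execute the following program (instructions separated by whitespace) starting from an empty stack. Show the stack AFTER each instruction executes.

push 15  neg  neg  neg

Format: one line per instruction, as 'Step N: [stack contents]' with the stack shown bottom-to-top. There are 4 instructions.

Step 1: [15]
Step 2: [-15]
Step 3: [15]
Step 4: [-15]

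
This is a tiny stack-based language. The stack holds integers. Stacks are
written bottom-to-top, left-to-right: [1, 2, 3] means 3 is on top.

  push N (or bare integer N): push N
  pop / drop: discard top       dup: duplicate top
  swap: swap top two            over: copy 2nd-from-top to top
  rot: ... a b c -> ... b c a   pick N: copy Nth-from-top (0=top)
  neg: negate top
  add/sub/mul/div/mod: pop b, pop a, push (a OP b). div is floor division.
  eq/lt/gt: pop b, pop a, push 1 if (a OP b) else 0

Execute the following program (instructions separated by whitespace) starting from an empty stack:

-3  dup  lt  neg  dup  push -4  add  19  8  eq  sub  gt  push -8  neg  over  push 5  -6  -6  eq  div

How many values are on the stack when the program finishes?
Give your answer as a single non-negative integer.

After 'push -3': stack = [-3] (depth 1)
After 'dup': stack = [-3, -3] (depth 2)
After 'lt': stack = [0] (depth 1)
After 'neg': stack = [0] (depth 1)
After 'dup': stack = [0, 0] (depth 2)
After 'push -4': stack = [0, 0, -4] (depth 3)
After 'add': stack = [0, -4] (depth 2)
After 'push 19': stack = [0, -4, 19] (depth 3)
After 'push 8': stack = [0, -4, 19, 8] (depth 4)
After 'eq': stack = [0, -4, 0] (depth 3)
After 'sub': stack = [0, -4] (depth 2)
After 'gt': stack = [1] (depth 1)
After 'push -8': stack = [1, -8] (depth 2)
After 'neg': stack = [1, 8] (depth 2)
After 'over': stack = [1, 8, 1] (depth 3)
After 'push 5': stack = [1, 8, 1, 5] (depth 4)
After 'push -6': stack = [1, 8, 1, 5, -6] (depth 5)
After 'push -6': stack = [1, 8, 1, 5, -6, -6] (depth 6)
After 'eq': stack = [1, 8, 1, 5, 1] (depth 5)
After 'div': stack = [1, 8, 1, 5] (depth 4)

Answer: 4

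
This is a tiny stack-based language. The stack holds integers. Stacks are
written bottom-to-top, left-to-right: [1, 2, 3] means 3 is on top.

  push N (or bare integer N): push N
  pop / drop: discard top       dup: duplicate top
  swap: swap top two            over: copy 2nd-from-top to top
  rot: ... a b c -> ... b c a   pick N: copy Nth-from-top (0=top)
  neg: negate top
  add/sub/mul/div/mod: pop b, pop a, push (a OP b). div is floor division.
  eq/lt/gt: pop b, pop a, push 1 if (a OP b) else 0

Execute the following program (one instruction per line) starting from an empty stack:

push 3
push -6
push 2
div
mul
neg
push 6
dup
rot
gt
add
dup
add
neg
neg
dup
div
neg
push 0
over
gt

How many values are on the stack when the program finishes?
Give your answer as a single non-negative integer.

After 'push 3': stack = [3] (depth 1)
After 'push -6': stack = [3, -6] (depth 2)
After 'push 2': stack = [3, -6, 2] (depth 3)
After 'div': stack = [3, -3] (depth 2)
After 'mul': stack = [-9] (depth 1)
After 'neg': stack = [9] (depth 1)
After 'push 6': stack = [9, 6] (depth 2)
After 'dup': stack = [9, 6, 6] (depth 3)
After 'rot': stack = [6, 6, 9] (depth 3)
After 'gt': stack = [6, 0] (depth 2)
  ...
After 'dup': stack = [6, 6] (depth 2)
After 'add': stack = [12] (depth 1)
After 'neg': stack = [-12] (depth 1)
After 'neg': stack = [12] (depth 1)
After 'dup': stack = [12, 12] (depth 2)
After 'div': stack = [1] (depth 1)
After 'neg': stack = [-1] (depth 1)
After 'push 0': stack = [-1, 0] (depth 2)
After 'over': stack = [-1, 0, -1] (depth 3)
After 'gt': stack = [-1, 1] (depth 2)

Answer: 2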